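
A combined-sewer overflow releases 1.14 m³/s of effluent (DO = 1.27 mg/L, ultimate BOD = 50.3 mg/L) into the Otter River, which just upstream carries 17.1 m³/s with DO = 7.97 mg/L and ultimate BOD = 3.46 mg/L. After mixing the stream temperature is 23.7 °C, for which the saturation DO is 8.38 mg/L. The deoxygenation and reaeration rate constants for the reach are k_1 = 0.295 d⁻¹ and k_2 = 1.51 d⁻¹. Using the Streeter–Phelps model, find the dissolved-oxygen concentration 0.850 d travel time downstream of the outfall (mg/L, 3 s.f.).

Mixed DO = (17.1×7.97 + 1.14×1.27)/(17.1+1.14) = 137.7/18.24 = 7.551 mg/L.
Mixed L₀ = (17.1×3.46 + 1.14×50.3)/(18.24) = 116.5/18.24 = 6.387 mg/L.
Initial deficit D₀ = C_s − DO₀ = 8.38 − 7.551 = 0.8288 mg/L.
D(0.850) = [0.295×6.387/(1.51−0.295)](e^(−0.295×0.850) − e^(−1.51×0.850)) + 0.8288 e^(−1.51×0.850)
= 1.551 × (0.7782 − 0.2771) + 0.8288 × 0.2771 = 1.007 mg/L.
DO = 8.38 − 1.007 = 7.373 mg/L.

DO ≈ 7.37 mg/L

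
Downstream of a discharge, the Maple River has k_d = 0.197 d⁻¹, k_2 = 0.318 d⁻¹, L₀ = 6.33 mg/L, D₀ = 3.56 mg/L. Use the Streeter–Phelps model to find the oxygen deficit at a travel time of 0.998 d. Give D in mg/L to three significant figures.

k_d L₀/(k_2−k_d) = 0.197×6.33/(0.318−0.197) = 1.247/0.1210 = 10.31 mg/L.
e^(−k_d t) = e^(−0.197×0.9980) = 0.8215; e^(−k_2 t) = e^(−0.318×0.9980) = 0.7281.
D = 10.31 × (0.8215 − 0.7281) + 3.56 × 0.7281 = 0.9631 + 2.592 = 3.555 mg/L.

D ≈ 3.55 mg/L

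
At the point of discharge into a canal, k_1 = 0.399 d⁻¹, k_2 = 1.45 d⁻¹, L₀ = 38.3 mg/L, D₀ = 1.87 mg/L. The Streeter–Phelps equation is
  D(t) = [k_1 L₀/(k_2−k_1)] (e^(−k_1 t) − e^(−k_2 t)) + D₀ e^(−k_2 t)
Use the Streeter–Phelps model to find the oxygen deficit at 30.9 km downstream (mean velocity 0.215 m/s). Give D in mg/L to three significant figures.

D ≈ 6.35 mg/L

Travel time t = x/v = 30.9 km / (0.215 m/s) = 30900 m / 0.215 m/s = 143700 s = 1.663 d.
k_1 L₀/(k_2−k_1) = 0.399×38.3/(1.45−0.399) = 15.28/1.051 = 14.54 mg/L.
e^(−k_1 t) = e^(−0.399×1.663) = 0.5149; e^(−k_2 t) = e^(−1.45×1.663) = 0.08964.
D = 14.54 × (0.5149 − 0.08964) + 1.87 × 0.08964 = 6.184 + 0.1676 = 6.352 mg/L.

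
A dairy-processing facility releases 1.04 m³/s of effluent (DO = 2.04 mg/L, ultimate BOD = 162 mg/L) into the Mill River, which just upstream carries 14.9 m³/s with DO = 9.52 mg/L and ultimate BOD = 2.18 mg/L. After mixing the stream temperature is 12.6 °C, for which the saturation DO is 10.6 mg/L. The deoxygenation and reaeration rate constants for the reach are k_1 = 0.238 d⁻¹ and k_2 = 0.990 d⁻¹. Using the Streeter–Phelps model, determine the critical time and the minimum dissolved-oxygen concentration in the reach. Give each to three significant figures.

Mixed DO = (14.9×9.52 + 1.04×2.04)/(14.9+1.04) = 144.0/15.94 = 9.032 mg/L.
Mixed L₀ = (14.9×2.18 + 1.04×162)/(15.94) = 201.0/15.94 = 12.61 mg/L.
Initial deficit D₀ = C_s − DO₀ = 10.6 − 9.032 = 1.568 mg/L.
t_c = (1/0.7520) ln[(0.990/0.238)(1 − 1.568×0.7520/(0.238×12.61))] = 1.330 × ln(2.525) = 1.232 d.
D_c = (0.238/0.990) × 12.61 × e^(−0.238×1.232) = 0.2404 × 12.61 × 0.7459 = 2.261 mg/L.
Minimum DO = 10.6 − 2.261 = 8.339 mg/L.

t_c ≈ 1.23 d; minimum DO ≈ 8.34 mg/L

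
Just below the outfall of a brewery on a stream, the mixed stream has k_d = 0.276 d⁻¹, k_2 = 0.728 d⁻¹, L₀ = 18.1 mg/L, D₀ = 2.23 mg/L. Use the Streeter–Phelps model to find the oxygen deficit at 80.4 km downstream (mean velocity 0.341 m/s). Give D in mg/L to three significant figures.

D ≈ 3.99 mg/L

Travel time t = x/v = 80.4 km / (0.341 m/s) = 80400 m / 0.341 m/s = 235800 s = 2.729 d.
k_d L₀/(k_2−k_d) = 0.276×18.1/(0.728−0.276) = 4.996/0.4520 = 11.05 mg/L.
e^(−k_d t) = e^(−0.276×2.729) = 0.4709; e^(−k_2 t) = e^(−0.728×2.729) = 0.1372.
D = 11.05 × (0.4709 − 0.1372) + 2.23 × 0.1372 = 3.688 + 0.3059 = 3.994 mg/L.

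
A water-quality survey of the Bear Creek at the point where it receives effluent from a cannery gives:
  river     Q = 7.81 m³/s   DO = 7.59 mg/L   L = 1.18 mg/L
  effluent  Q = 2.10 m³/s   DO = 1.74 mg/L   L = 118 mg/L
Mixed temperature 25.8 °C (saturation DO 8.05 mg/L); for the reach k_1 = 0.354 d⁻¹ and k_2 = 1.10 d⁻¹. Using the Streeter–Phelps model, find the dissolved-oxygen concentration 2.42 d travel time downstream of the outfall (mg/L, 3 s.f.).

DO ≈ 3.57 mg/L

Mixed DO = (7.81×7.59 + 2.10×1.74)/(7.81+2.10) = 62.93/9.910 = 6.350 mg/L.
Mixed L₀ = (7.81×1.18 + 2.10×118)/(9.910) = 257.0/9.910 = 25.93 mg/L.
Initial deficit D₀ = C_s − DO₀ = 8.05 − 6.350 = 1.700 mg/L.
D(2.42) = [0.354×25.93/(1.10−0.354)](e^(−0.354×2.42) − e^(−1.10×2.42)) + 1.700 e^(−1.10×2.42)
= 12.31 × (0.4246 − 0.06981) + 1.700 × 0.06981 = 4.485 mg/L.
DO = 8.05 − 4.485 = 3.565 mg/L.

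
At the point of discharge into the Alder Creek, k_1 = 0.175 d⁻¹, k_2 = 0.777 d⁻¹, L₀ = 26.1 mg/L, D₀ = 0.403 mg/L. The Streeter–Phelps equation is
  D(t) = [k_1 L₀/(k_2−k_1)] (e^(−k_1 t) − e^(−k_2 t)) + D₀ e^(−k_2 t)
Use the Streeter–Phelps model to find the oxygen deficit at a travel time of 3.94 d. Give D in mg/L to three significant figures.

D ≈ 3.47 mg/L

k_1 L₀/(k_2−k_1) = 0.175×26.1/(0.777−0.175) = 4.567/0.6020 = 7.587 mg/L.
e^(−k_1 t) = e^(−0.175×3.940) = 0.5018; e^(−k_2 t) = e^(−0.777×3.940) = 0.04682.
D = 7.587 × (0.5018 − 0.04682) + 0.403 × 0.04682 = 3.452 + 0.01887 = 3.471 mg/L.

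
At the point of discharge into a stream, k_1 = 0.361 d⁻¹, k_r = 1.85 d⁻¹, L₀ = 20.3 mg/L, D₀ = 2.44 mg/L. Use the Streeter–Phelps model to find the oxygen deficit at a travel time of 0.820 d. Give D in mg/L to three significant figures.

D ≈ 3.12 mg/L

k_1 L₀/(k_r−k_1) = 0.361×20.3/(1.85−0.361) = 7.328/1.489 = 4.922 mg/L.
e^(−k_1 t) = e^(−0.361×0.8200) = 0.7438; e^(−k_r t) = e^(−1.85×0.8200) = 0.2194.
D = 4.922 × (0.7438 − 0.2194) + 2.44 × 0.2194 = 2.581 + 0.5353 = 3.116 mg/L.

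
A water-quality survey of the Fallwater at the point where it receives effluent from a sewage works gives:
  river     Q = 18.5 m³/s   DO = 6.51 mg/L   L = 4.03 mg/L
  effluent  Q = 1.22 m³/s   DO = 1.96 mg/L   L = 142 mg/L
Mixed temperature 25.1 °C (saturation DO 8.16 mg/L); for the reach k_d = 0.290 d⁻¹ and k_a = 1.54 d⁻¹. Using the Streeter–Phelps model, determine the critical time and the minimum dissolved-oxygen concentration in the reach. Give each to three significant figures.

Mixed DO = (18.5×6.51 + 1.22×1.96)/(18.5+1.22) = 122.8/19.72 = 6.229 mg/L.
Mixed L₀ = (18.5×4.03 + 1.22×142)/(19.72) = 247.8/19.72 = 12.57 mg/L.
Initial deficit D₀ = C_s − DO₀ = 8.16 − 6.229 = 1.931 mg/L.
t_c = (1/1.250) ln[(1.54/0.290)(1 − 1.931×1.250/(0.290×12.57))] = 0.8000 × ln(1.792) = 0.4667 d.
D_c = (0.290/1.54) × 12.57 × e^(−0.290×0.4667) = 0.1883 × 12.57 × 0.8734 = 2.067 mg/L.
Minimum DO = 8.16 − 2.067 = 6.093 mg/L.

t_c ≈ 0.467 d; minimum DO ≈ 6.09 mg/L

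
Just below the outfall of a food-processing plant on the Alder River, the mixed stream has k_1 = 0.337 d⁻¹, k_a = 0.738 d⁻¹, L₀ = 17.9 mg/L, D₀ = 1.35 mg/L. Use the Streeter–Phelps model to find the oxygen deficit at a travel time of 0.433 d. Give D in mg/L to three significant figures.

k_1 L₀/(k_a−k_1) = 0.337×17.9/(0.738−0.337) = 6.032/0.4010 = 15.04 mg/L.
e^(−k_1 t) = e^(−0.337×0.4330) = 0.8642; e^(−k_a t) = e^(−0.738×0.4330) = 0.7265.
D = 15.04 × (0.8642 − 0.7265) + 1.35 × 0.7265 = 2.072 + 0.9807 = 3.053 mg/L.

D ≈ 3.05 mg/L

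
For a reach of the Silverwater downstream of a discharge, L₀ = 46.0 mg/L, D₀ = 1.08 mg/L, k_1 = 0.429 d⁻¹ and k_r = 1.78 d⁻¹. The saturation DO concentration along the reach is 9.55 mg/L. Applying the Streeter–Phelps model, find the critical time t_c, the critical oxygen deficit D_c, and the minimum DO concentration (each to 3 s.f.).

With k_r/k_1 = 4.149 and 1 − D₀(k_r−k_1)/(k_1 L₀) = 0.9261,
t_c = ln(4.149 × 0.9261) / (1.78 − 0.429) = ln(3.842) / 1.351 = 1.346/1.351 = 0.9964 d.
D_c = (k_1/k_r) L₀ e^(−k_1 t_c) = (0.429/1.78) × 46.0 × e^(−0.429×0.9964) = 0.2410 × 46.0 × 0.6522 = 7.230 mg/L.
Minimum DO = C_s − D_c = 9.55 − 7.230 = 2.320 mg/L.

t_c ≈ 0.996 d; D_c ≈ 7.23 mg/L; min DO ≈ 2.32 mg/L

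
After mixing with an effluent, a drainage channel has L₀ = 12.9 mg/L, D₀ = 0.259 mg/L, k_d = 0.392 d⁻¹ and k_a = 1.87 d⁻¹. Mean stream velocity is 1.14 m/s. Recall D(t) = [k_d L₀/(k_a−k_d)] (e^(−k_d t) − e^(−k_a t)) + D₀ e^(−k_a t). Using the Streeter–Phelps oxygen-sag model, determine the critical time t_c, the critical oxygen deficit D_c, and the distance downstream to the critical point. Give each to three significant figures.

t_c ≈ 1.00 d; D_c ≈ 1.82 mg/L; x_c ≈ 98.9 km

At the critical point dD/dt = 0, so k_d L₀ e^(−k_d t) = k_a D. Substituting D(t) from the Streeter–Phelps equation and solving for t gives
t_c = ln[(k_a/k_d)(1 − D₀(k_a−k_d)/(k_d L₀))] / (k_a−k_d).
Here k_a−k_d = 1.478 d⁻¹ and 1 − D₀(k_a−k_d)/(k_d L₀) = 1 − 0.259×1.478/(0.392×12.9) = 0.9243, so
t_c = ln(4.770 × 0.9243) / 1.478 = 1.484 / 1.478 = 1.004 d.
D_c = (k_d/k_a) L₀ e^(−k_d t_c) = (0.392/1.87) × 12.9 × e^(−0.392×1.004) = 0.2096 × 12.9 × 0.6747 = 1.824 mg/L.
x_c = v t_c = 1.14 m/s × 1.004 d × 86400 s/d = 98880 m ≈ 98.9 km.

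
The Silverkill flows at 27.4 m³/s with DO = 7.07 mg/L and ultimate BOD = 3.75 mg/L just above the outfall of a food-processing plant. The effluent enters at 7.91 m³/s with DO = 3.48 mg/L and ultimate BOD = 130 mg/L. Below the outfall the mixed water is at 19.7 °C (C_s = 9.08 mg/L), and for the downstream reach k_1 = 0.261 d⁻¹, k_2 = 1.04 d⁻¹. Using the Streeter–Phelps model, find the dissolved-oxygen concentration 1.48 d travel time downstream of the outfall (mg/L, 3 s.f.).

Mixed DO = (27.4×7.07 + 7.91×3.48)/(27.4+7.91) = 221.2/35.31 = 6.266 mg/L.
Mixed L₀ = (27.4×3.75 + 7.91×130)/(35.31) = 1131/35.31 = 32.03 mg/L.
Initial deficit D₀ = C_s − DO₀ = 9.08 − 6.266 = 2.814 mg/L.
D(1.48) = [0.261×32.03/(1.04−0.261)](e^(−0.261×1.48) − e^(−1.04×1.48)) + 2.814 e^(−1.04×1.48)
= 10.73 × (0.6796 − 0.2146) + 2.814 × 0.2146 = 5.595 mg/L.
DO = 9.08 − 5.595 = 3.485 mg/L.

DO ≈ 3.49 mg/L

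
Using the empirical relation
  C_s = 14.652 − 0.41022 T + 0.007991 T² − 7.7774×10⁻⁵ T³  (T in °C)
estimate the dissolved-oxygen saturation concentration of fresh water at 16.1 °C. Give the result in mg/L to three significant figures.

C_s = 14.652 − 0.41022×16.1 + 0.007991×16.1² − 7.7774×10⁻⁵×16.1³ = 9.794 mg/L.

C_s ≈ 9.79 mg/L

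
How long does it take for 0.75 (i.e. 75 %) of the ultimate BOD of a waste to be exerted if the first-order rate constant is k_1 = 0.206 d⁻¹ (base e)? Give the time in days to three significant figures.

t ≈ 6.73 d

y/L₀ = 1 − e^(−k_1 t) = 0.75 ⇒ e^(−k_1 t) = 0.250
t = −ln(0.250) / 0.206 = 1.386 / 0.206 = 6.730 d.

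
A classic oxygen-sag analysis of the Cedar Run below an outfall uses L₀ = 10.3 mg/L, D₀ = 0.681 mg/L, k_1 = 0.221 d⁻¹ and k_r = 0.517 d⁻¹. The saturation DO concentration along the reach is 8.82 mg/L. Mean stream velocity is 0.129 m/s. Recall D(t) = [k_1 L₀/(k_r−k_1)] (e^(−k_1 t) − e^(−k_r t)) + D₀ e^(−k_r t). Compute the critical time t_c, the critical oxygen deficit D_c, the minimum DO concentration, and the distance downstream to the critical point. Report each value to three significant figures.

t_c ≈ 2.56 d; D_c ≈ 2.50 mg/L; min DO ≈ 6.32 mg/L; x_c ≈ 28.5 km

t_c = [1/(k_r−k_1)] ln[(k_r/k_1)(1 − D₀(k_r−k_1)/(k_1 L₀))]
= [1/(0.517−0.221)] ln[(0.517/0.221)(1 − 0.681×0.2960/(0.221×10.3))]
= (1/0.2960) ln[2.339 × 0.9114] = 3.378 × ln(2.132) = 3.378 × 0.7572 = 2.558 d.
D_c = (k_1/k_r) L₀ e^(−k_1 t_c) = (0.221/0.517) × 10.3 × e^(−0.221×2.558) = 0.4275 × 10.3 × 0.5682 = 2.502 mg/L.
Minimum DO = C_s − D_c = 8.82 − 2.502 = 6.318 mg/L.
x_c = v t_c = 0.129 m/s × 2.558 d × 86400 s/d = 28510 m ≈ 28.5 km.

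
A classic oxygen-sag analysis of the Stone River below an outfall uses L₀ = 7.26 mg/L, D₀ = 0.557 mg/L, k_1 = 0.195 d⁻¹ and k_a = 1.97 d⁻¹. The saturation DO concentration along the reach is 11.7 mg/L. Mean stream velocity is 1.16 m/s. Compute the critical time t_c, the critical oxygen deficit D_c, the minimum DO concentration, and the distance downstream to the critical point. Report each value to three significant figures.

At the critical point dD/dt = 0, so k_1 L₀ e^(−k_1 t) = k_a D. Substituting D(t) from the Streeter–Phelps equation and solving for t gives
t_c = ln[(k_a/k_1)(1 − D₀(k_a−k_1)/(k_1 L₀))] / (k_a−k_1).
Here k_a−k_1 = 1.775 d⁻¹ and 1 − D₀(k_a−k_1)/(k_1 L₀) = 1 − 0.557×1.775/(0.195×7.26) = 0.3016, so
t_c = ln(10.10 × 0.3016) / 1.775 = 1.114 / 1.775 = 0.6277 d.
L(t_c) = L₀ e^(−k_1 t_c) = 7.26 × 0.8848 = 6.424 mg/L, and at the critical point k_a D_c = k_1 L, so D_c = (0.195/1.97) × 6.424 = 0.6358 mg/L.
Minimum DO = C_s − D_c = 11.7 − 0.6358 = 11.06 mg/L.
x_c = v t_c = 1.16 m/s × 0.6277 d × 86400 s/d = 62920 m ≈ 62.9 km.

t_c ≈ 0.628 d; D_c ≈ 0.636 mg/L; min DO ≈ 11.1 mg/L; x_c ≈ 62.9 km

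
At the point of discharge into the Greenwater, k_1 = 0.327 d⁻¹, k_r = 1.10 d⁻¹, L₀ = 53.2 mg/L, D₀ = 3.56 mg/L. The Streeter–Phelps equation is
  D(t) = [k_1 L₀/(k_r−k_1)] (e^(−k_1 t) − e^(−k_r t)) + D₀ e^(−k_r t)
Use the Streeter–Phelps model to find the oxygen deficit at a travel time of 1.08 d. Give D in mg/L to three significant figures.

D ≈ 10.0 mg/L

k_1 L₀/(k_r−k_1) = 0.327×53.2/(1.10−0.327) = 17.40/0.7730 = 22.51 mg/L.
e^(−k_1 t) = e^(−0.327×1.080) = 0.7025; e^(−k_r t) = e^(−1.10×1.080) = 0.3048.
D = 22.51 × (0.7025 − 0.3048) + 3.56 × 0.3048 = 8.949 + 1.085 = 10.03 mg/L.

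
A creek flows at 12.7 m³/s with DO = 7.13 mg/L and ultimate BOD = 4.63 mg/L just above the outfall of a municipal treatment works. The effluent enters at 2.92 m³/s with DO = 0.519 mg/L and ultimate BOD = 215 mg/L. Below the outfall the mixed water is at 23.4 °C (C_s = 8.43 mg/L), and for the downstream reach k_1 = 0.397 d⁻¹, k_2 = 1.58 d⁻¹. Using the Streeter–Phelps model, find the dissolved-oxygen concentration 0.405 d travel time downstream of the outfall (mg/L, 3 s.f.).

Mixed DO = (12.7×7.13 + 2.92×0.519)/(12.7+2.92) = 92.07/15.62 = 5.894 mg/L.
Mixed L₀ = (12.7×4.63 + 2.92×215)/(15.62) = 686.6/15.62 = 43.96 mg/L.
Initial deficit D₀ = C_s − DO₀ = 8.43 − 5.894 = 2.536 mg/L.
D(0.405) = [0.397×43.96/(1.58−0.397)](e^(−0.397×0.405) − e^(−1.58×0.405)) + 2.536 e^(−1.58×0.405)
= 14.75 × (0.8515 − 0.5273) + 2.536 × 0.5273 = 6.119 mg/L.
DO = 8.43 − 6.119 = 2.311 mg/L.

DO ≈ 2.31 mg/L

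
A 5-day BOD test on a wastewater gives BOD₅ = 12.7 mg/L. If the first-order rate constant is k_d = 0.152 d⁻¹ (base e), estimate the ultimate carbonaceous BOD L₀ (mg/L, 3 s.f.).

L₀ ≈ 23.9 mg/L

BOD₅ = L₀(1 − e^(−5k_d)) ⇒ L₀ = BOD₅ / (1 − e^(−5×0.152))
= 12.7 / (1 − 0.4677) = 12.7 / 0.5323 = 23.86 mg/L.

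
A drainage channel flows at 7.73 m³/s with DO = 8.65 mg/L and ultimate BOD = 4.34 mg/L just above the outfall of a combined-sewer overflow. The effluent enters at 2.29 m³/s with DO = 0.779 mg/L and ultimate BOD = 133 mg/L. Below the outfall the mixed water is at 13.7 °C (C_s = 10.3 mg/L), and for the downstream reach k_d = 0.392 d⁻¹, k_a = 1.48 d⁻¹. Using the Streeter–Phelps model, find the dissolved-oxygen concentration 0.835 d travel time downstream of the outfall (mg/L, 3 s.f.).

DO ≈ 4.07 mg/L

Mixed DO = (7.73×8.65 + 2.29×0.779)/(7.73+2.29) = 68.65/10.02 = 6.851 mg/L.
Mixed L₀ = (7.73×4.34 + 2.29×133)/(10.02) = 338.1/10.02 = 33.74 mg/L.
Initial deficit D₀ = C_s − DO₀ = 10.3 − 6.851 = 3.449 mg/L.
D(0.835) = [0.392×33.74/(1.48−0.392)](e^(−0.392×0.835) − e^(−1.48×0.835)) + 3.449 e^(−1.48×0.835)
= 12.16 × (0.7209 − 0.2906) + 3.449 × 0.2906 = 6.233 mg/L.
DO = 10.3 − 6.233 = 4.067 mg/L.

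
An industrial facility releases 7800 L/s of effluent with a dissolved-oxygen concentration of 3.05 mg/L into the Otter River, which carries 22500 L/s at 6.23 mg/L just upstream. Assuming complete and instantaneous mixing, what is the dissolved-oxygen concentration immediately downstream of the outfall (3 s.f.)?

Flow-weighted mixing: C = (Q_r C_r + Q_w C_w)/(Q_r + Q_w)
= (22500×6.23 + 7800×3.05)/(22500 + 7800) = 164000/30300 = 5.411 mg/L.

5.41 mg/L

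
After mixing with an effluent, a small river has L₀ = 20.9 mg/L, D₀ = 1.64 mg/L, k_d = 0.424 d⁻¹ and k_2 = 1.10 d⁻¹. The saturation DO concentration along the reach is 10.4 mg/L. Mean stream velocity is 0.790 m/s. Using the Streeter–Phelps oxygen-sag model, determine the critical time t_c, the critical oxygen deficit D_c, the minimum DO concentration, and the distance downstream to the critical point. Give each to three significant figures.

t_c ≈ 1.21 d; D_c ≈ 4.82 mg/L; min DO ≈ 5.58 mg/L; x_c ≈ 82.8 km

With k_2/k_d = 2.594 and 1 − D₀(k_2−k_d)/(k_d L₀) = 0.8749,
t_c = ln(2.594 × 0.8749) / (1.10 − 0.424) = ln(2.270) / 0.6760 = 0.8197/0.6760 = 1.213 d.
L(t_c) = L₀ e^(−k_d t_c) = 20.9 × 0.5980 = 12.50 mg/L, and at the critical point k_2 D_c = k_d L, so D_c = (0.424/1.10) × 12.50 = 4.818 mg/L.
Minimum DO = C_s − D_c = 10.4 − 4.818 = 5.582 mg/L.
x_c = v t_c = 0.790 m/s × 1.213 d × 86400 s/d = 82760 m ≈ 82.8 km.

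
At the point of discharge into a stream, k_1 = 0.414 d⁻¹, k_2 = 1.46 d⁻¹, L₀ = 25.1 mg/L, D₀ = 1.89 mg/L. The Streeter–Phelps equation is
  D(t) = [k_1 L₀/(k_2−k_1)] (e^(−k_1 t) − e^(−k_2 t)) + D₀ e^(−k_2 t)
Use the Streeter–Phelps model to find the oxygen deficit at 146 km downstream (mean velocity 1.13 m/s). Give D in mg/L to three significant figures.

D ≈ 4.44 mg/L

Travel time t = x/v = 146 km / (1.13 m/s) = 146000 m / 1.13 m/s = 129200 s = 1.495 d.
k_1 L₀/(k_2−k_1) = 0.414×25.1/(1.46−0.414) = 10.39/1.046 = 9.934 mg/L.
e^(−k_1 t) = e^(−0.414×1.495) = 0.5384; e^(−k_2 t) = e^(−1.46×1.495) = 0.1127.
D = 9.934 × (0.5384 − 0.1127) + 1.89 × 0.1127 = 4.230 + 0.2129 = 4.443 mg/L.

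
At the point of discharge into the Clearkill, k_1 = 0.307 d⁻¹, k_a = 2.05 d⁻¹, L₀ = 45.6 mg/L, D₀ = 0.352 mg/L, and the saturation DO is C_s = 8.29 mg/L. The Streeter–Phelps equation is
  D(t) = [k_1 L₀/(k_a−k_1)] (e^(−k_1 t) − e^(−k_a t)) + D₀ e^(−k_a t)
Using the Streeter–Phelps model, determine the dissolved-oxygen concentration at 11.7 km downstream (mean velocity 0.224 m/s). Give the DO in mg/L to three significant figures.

DO ≈ 3.84 mg/L

Travel time t = x/v = 11.7 km / (0.224 m/s) = 11700 m / 0.224 m/s = 52230 s = 0.6045 d.
k_1 L₀/(k_a−k_1) = 0.307×45.6/(2.05−0.307) = 14.00/1.743 = 8.032 mg/L.
e^(−k_1 t) = e^(−0.307×0.6045) = 0.8306; e^(−k_a t) = e^(−2.05×0.6045) = 0.2896.
D = 8.032 × (0.8306 − 0.2896) + 0.352 × 0.2896 = 4.345 + 0.1019 = 4.447 mg/L.
DO = C_s − D = 8.29 − 4.447 = 3.843 mg/L.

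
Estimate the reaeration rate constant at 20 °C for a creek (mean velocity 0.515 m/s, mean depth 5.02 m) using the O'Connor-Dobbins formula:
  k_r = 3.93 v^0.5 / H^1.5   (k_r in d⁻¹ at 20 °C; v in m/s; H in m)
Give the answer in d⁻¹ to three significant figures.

k_r ≈ 0.251 d⁻¹

k_r = 3.93 × 0.515^0.5 / 5.02^1.5 = 3.93 × 0.7176 / 11.25 = 0.2507 d⁻¹.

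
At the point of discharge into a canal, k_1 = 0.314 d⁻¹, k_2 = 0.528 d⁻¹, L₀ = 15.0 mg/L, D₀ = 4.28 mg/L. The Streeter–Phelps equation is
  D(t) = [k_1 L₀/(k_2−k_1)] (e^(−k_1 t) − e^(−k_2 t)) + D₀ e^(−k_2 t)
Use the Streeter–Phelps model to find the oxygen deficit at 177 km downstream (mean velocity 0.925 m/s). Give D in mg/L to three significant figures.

Travel time t = x/v = 177 km / (0.925 m/s) = 177000 m / 0.925 m/s = 191400 s = 2.215 d.
k_1 L₀/(k_2−k_1) = 0.314×15.0/(0.528−0.314) = 4.710/0.2140 = 22.01 mg/L.
e^(−k_1 t) = e^(−0.314×2.215) = 0.4989; e^(−k_2 t) = e^(−0.528×2.215) = 0.3106.
D = 22.01 × (0.4989 − 0.3106) + 4.28 × 0.3106 = 4.144 + 1.329 = 5.474 mg/L.

D ≈ 5.47 mg/L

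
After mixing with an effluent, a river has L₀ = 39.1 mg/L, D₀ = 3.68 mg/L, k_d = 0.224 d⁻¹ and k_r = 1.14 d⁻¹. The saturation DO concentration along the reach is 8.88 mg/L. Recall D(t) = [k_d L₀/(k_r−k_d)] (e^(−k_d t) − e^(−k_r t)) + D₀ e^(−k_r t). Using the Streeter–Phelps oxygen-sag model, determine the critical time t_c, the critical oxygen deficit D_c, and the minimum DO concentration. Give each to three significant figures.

t_c ≈ 1.25 d; D_c ≈ 5.81 mg/L; min DO ≈ 3.07 mg/L

With k_r/k_d = 5.089 and 1 − D₀(k_r−k_d)/(k_d L₀) = 0.6151,
t_c = ln(5.089 × 0.6151) / (1.14 − 0.224) = ln(3.131) / 0.9160 = 1.141/0.9160 = 1.246 d.
D_c = (k_d/k_r) L₀ e^(−k_d t_c) = (0.224/1.14) × 39.1 × e^(−0.224×1.246) = 0.1965 × 39.1 × 0.7565 = 5.812 mg/L.
Minimum DO = C_s − D_c = 8.88 − 5.812 = 3.068 mg/L.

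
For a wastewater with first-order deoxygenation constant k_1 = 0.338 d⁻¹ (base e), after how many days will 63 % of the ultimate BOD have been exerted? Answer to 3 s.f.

t ≈ 2.94 d

y/L₀ = 1 − e^(−k_1 t) = 0.63 ⇒ e^(−k_1 t) = 0.370
t = −ln(0.370) / 0.338 = 0.9943 / 0.338 = 2.942 d.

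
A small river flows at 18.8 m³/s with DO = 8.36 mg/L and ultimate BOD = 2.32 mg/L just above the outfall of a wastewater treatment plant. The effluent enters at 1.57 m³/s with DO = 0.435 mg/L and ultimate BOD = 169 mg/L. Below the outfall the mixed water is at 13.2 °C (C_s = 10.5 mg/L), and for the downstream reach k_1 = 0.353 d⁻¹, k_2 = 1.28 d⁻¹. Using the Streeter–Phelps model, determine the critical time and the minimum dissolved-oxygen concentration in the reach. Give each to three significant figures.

t_c ≈ 0.692 d; minimum DO ≈ 7.22 mg/L

Mixed DO = (18.8×8.36 + 1.57×0.435)/(18.8+1.57) = 157.9/20.37 = 7.749 mg/L.
Mixed L₀ = (18.8×2.32 + 1.57×169)/(20.37) = 308.9/20.37 = 15.17 mg/L.
Initial deficit D₀ = C_s − DO₀ = 10.5 − 7.749 = 2.751 mg/L.
t_c = (1/0.9270) ln[(1.28/0.353)(1 − 2.751×0.9270/(0.353×15.17))] = 1.079 × ln(1.899) = 0.6918 d.
D_c = (0.353/1.28) × 15.17 × e^(−0.353×0.6918) = 0.2758 × 15.17 × 0.7833 = 3.276 mg/L.
Minimum DO = 10.5 − 3.276 = 7.224 mg/L.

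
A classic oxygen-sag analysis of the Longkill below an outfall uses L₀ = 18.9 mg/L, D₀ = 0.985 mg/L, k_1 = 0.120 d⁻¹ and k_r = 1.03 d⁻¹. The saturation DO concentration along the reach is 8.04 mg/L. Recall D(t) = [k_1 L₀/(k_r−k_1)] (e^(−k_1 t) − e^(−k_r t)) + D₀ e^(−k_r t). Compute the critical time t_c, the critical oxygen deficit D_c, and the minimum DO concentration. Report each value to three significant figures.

t_c = [1/(k_r−k_1)] ln[(k_r/k_1)(1 − D₀(k_r−k_1)/(k_1 L₀))]
= [1/(1.03−0.120)] ln[(1.03/0.120)(1 − 0.985×0.9100/(0.120×18.9))]
= (1/0.9100) ln[8.583 × 0.6048] = 1.099 × ln(5.191) = 1.099 × 1.647 = 1.810 d.
D_c = (k_1/k_r) L₀ e^(−k_1 t_c) = (0.120/1.03) × 18.9 × e^(−0.120×1.810) = 0.1165 × 18.9 × 0.8048 = 1.772 mg/L.
Minimum DO = C_s − D_c = 8.04 − 1.772 = 6.268 mg/L.

t_c ≈ 1.81 d; D_c ≈ 1.77 mg/L; min DO ≈ 6.27 mg/L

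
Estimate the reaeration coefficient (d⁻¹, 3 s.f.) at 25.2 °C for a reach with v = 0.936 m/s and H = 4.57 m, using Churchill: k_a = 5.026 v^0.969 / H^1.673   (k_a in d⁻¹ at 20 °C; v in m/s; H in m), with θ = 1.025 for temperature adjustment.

k_a ≈ 0.422 d⁻¹

k_a(20) = 5.026 × 0.936^0.969 / 4.57^1.673 = 5.026 × 0.9379 / 12.71 = 0.3710 d⁻¹.
k_a(25.2) = 0.3710 × 1.025^(25.2−20) = 0.3710 × 1.137 = 0.4218 d⁻¹.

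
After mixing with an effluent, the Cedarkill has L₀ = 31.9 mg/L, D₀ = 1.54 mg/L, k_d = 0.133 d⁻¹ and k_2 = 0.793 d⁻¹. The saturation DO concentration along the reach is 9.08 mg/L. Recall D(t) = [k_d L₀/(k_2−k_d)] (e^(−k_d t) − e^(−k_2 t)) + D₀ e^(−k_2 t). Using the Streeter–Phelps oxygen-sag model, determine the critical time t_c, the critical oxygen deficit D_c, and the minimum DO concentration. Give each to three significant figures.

t_c ≈ 2.29 d; D_c ≈ 3.95 mg/L; min DO ≈ 5.13 mg/L

t_c = [1/(k_2−k_d)] ln[(k_2/k_d)(1 − D₀(k_2−k_d)/(k_d L₀))]
= [1/(0.793−0.133)] ln[(0.793/0.133)(1 − 1.54×0.6600/(0.133×31.9))]
= (1/0.6600) ln[5.962 × 0.7604] = 1.515 × ln(4.534) = 1.515 × 1.512 = 2.290 d.
L(t_c) = L₀ e^(−k_d t_c) = 31.9 × 0.7374 = 23.52 mg/L, and at the critical point k_2 D_c = k_d L, so D_c = (0.133/0.793) × 23.52 = 3.945 mg/L.
Minimum DO = C_s − D_c = 9.08 − 3.945 = 5.135 mg/L.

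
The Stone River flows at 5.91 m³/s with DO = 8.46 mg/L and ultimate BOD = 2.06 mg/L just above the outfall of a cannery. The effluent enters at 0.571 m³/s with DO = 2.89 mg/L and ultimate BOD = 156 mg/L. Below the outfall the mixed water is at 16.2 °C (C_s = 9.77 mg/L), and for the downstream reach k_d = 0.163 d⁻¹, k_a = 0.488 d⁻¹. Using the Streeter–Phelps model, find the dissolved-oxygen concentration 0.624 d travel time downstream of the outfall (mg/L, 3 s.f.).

Mixed DO = (5.91×8.46 + 0.571×2.89)/(5.91+0.571) = 51.65/6.481 = 7.969 mg/L.
Mixed L₀ = (5.91×2.06 + 0.571×156)/(6.481) = 101.3/6.481 = 15.62 mg/L.
Initial deficit D₀ = C_s − DO₀ = 9.77 − 7.969 = 1.801 mg/L.
D(0.624) = [0.163×15.62/(0.488−0.163)](e^(−0.163×0.624) − e^(−0.488×0.624)) + 1.801 e^(−0.488×0.624)
= 7.835 × (0.9033 − 0.7375) + 1.801 × 0.7375 = 2.627 mg/L.
DO = 9.77 − 2.627 = 7.143 mg/L.

DO ≈ 7.14 mg/L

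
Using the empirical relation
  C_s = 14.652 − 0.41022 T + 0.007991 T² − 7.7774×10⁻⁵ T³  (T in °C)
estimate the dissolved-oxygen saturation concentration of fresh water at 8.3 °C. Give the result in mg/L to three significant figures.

C_s = 14.652 − 0.41022×8.3 + 0.007991×8.3² − 7.7774×10⁻⁵×8.3³ = 11.75 mg/L.

C_s ≈ 11.8 mg/L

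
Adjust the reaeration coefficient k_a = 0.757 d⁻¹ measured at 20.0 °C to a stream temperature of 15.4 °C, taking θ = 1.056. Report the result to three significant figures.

k_a ≈ 0.589 d⁻¹

k_a(T₂) = k_a(T₁) · θ^(T₂−T₁) = 0.757 × 1.056^(15.4−20.0)
= 0.757 × 1.056^-4.60 = 0.757 × 0.7783 = 0.5892 d⁻¹.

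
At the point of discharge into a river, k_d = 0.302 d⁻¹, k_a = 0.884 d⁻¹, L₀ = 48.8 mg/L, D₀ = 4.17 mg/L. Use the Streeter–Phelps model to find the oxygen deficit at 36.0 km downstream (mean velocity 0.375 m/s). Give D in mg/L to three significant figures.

D ≈ 10.2 mg/L

Travel time t = x/v = 36.0 km / (0.375 m/s) = 36000 m / 0.375 m/s = 96000 s = 1.111 d.
k_d L₀/(k_a−k_d) = 0.302×48.8/(0.884−0.302) = 14.74/0.5820 = 25.32 mg/L.
e^(−k_d t) = e^(−0.302×1.111) = 0.7149; e^(−k_a t) = e^(−0.884×1.111) = 0.3745.
D = 25.32 × (0.7149 − 0.3745) + 4.17 × 0.3745 = 8.621 + 1.562 = 10.18 mg/L.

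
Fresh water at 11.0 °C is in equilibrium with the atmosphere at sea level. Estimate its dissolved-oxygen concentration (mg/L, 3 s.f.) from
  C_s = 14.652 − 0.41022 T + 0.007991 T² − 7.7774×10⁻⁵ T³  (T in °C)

C_s = 14.652 − 0.41022×11.0 + 0.007991×11.0² − 7.7774×10⁻⁵×11.0³ = 11.00 mg/L.

C_s ≈ 11.0 mg/L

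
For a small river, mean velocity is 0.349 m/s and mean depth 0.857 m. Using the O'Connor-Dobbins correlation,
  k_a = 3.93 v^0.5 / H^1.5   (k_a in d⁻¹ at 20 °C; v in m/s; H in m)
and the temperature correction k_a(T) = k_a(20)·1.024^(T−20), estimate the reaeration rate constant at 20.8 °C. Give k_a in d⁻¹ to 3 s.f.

k_a(20) = 3.93 × 0.349^0.5 / 0.857^1.5 = 3.93 × 0.5908 / 0.7934 = 2.926 d⁻¹.
k_a(20.8) = 2.926 × 1.024^(20.8−20) = 2.926 × 1.019 = 2.982 d⁻¹.

k_a ≈ 2.98 d⁻¹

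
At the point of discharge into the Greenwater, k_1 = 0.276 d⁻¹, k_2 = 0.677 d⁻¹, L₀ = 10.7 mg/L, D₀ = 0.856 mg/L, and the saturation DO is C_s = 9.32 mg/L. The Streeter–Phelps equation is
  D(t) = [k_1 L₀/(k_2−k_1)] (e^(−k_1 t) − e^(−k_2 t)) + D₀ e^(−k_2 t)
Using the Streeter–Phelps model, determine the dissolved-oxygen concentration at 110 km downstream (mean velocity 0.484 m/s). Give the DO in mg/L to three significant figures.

DO ≈ 6.85 mg/L

Travel time t = x/v = 110 km / (0.484 m/s) = 110000 m / 0.484 m/s = 227300 s = 2.630 d.
k_1 L₀/(k_2−k_1) = 0.276×10.7/(0.677−0.276) = 2.953/0.4010 = 7.365 mg/L.
e^(−k_1 t) = e^(−0.276×2.630) = 0.4838; e^(−k_2 t) = e^(−0.677×2.630) = 0.1685.
D = 7.365 × (0.4838 − 0.1685) + 0.856 × 0.1685 = 2.322 + 0.1442 = 2.467 mg/L.
DO = C_s − D = 9.32 − 2.467 = 6.853 mg/L.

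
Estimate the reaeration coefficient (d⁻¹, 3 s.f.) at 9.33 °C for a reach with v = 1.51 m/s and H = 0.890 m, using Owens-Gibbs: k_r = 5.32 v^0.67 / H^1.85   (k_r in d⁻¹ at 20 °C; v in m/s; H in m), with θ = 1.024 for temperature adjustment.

k_r ≈ 6.75 d⁻¹

k_r(20) = 5.32 × 1.51^0.67 / 0.890^1.85 = 5.32 × 1.318 / 0.8061 = 8.699 d⁻¹.
k_r(9.33) = 8.699 × 1.024^(9.33−20) = 8.699 × 0.7764 = 6.754 d⁻¹.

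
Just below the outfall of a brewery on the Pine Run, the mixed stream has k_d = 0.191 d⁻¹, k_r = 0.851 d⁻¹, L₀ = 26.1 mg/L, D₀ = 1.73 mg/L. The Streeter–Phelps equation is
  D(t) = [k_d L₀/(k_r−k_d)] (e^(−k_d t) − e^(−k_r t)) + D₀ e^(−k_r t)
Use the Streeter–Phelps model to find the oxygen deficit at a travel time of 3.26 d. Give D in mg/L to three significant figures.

D ≈ 3.69 mg/L

k_d L₀/(k_r−k_d) = 0.191×26.1/(0.851−0.191) = 4.985/0.6600 = 7.553 mg/L.
e^(−k_d t) = e^(−0.191×3.260) = 0.5365; e^(−k_r t) = e^(−0.851×3.260) = 0.06240.
D = 7.553 × (0.5365 − 0.06240) + 1.73 × 0.06240 = 3.581 + 0.1079 = 3.689 mg/L.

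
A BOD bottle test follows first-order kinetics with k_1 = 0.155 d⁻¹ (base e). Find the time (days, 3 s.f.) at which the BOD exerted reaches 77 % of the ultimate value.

y/L₀ = 1 − e^(−k_1 t) = 0.77 ⇒ e^(−k_1 t) = 0.230
t = −ln(0.230) / 0.155 = 1.470 / 0.155 = 9.482 d.

t ≈ 9.48 d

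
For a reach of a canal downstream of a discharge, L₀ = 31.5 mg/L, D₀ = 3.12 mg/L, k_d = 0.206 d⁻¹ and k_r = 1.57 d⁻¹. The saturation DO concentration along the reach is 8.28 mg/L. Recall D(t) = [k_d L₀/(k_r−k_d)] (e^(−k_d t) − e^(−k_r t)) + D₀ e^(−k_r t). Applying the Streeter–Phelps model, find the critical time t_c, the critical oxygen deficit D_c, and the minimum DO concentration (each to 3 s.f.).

With k_r/k_d = 7.621 and 1 − D₀(k_r−k_d)/(k_d L₀) = 0.3442,
t_c = ln(7.621 × 0.3442) / (1.57 − 0.206) = ln(2.623) / 1.364 = 0.9643/1.364 = 0.7070 d.
L(t_c) = L₀ e^(−k_d t_c) = 31.5 × 0.8645 = 27.23 mg/L, and at the critical point k_r D_c = k_d L, so D_c = (0.206/1.57) × 27.23 = 3.573 mg/L.
Minimum DO = C_s − D_c = 8.28 − 3.573 = 4.707 mg/L.

t_c ≈ 0.707 d; D_c ≈ 3.57 mg/L; min DO ≈ 4.71 mg/L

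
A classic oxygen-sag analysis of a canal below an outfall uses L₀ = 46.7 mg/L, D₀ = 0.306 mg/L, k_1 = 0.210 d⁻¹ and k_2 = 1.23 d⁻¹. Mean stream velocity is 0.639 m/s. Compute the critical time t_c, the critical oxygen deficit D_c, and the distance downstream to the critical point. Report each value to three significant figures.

At the critical point dD/dt = 0, so k_1 L₀ e^(−k_1 t) = k_2 D. Substituting D(t) from the Streeter–Phelps equation and solving for t gives
t_c = ln[(k_2/k_1)(1 − D₀(k_2−k_1)/(k_1 L₀))] / (k_2−k_1).
Here k_2−k_1 = 1.020 d⁻¹ and 1 − D₀(k_2−k_1)/(k_1 L₀) = 1 − 0.306×1.020/(0.210×46.7) = 0.9682, so
t_c = ln(5.857 × 0.9682) / 1.020 = 1.735 / 1.020 = 1.701 d.
D_c = (k_1/k_2) L₀ e^(−k_1 t_c) = (0.210/1.23) × 46.7 × e^(−0.210×1.701) = 0.1707 × 46.7 × 0.6996 = 5.578 mg/L.
x_c = v t_c = 0.639 m/s × 1.701 d × 86400 s/d = 93930 m ≈ 93.9 km.

t_c ≈ 1.70 d; D_c ≈ 5.58 mg/L; x_c ≈ 93.9 km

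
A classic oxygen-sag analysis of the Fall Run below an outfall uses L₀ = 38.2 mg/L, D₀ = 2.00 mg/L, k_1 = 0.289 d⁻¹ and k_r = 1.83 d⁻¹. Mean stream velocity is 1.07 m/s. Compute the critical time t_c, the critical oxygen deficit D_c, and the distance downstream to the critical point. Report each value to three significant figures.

t_c ≈ 0.985 d; D_c ≈ 4.54 mg/L; x_c ≈ 91.1 km

t_c = [1/(k_r−k_1)] ln[(k_r/k_1)(1 − D₀(k_r−k_1)/(k_1 L₀))]
= [1/(1.83−0.289)] ln[(1.83/0.289)(1 − 2.00×1.541/(0.289×38.2))]
= (1/1.541) ln[6.332 × 0.7208] = 0.6489 × ln(4.564) = 0.6489 × 1.518 = 0.9853 d.
L(t_c) = L₀ e^(−k_1 t_c) = 38.2 × 0.7522 = 28.73 mg/L, and at the critical point k_r D_c = k_1 L, so D_c = (0.289/1.83) × 28.73 = 4.538 mg/L.
x_c = v t_c = 1.07 m/s × 0.9853 d × 86400 s/d = 91090 m ≈ 91.1 km.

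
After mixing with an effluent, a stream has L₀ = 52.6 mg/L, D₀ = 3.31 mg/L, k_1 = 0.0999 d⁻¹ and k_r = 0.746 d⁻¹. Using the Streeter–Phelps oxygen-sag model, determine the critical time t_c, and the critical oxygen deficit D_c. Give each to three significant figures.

t_c ≈ 2.30 d; D_c ≈ 5.60 mg/L

With k_r/k_1 = 7.467 and 1 − D₀(k_r−k_1)/(k_1 L₀) = 0.5930,
t_c = ln(7.467 × 0.5930) / (0.746 − 0.0999) = ln(4.428) / 0.6461 = 1.488/0.6461 = 2.303 d.
D_c = (k_1/k_r) L₀ e^(−k_1 t_c) = (0.0999/0.746) × 52.6 × e^(−0.0999×2.303) = 0.1339 × 52.6 × 0.7945 = 5.596 mg/L.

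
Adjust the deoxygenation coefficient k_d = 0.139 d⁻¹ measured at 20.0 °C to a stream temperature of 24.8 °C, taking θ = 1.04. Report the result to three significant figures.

k_d ≈ 0.168 d⁻¹

k_d(T₂) = k_d(T₁) · θ^(T₂−T₁) = 0.139 × 1.04^(24.8−20.0)
= 0.139 × 1.04^4.80 = 0.139 × 1.207 = 0.1678 d⁻¹.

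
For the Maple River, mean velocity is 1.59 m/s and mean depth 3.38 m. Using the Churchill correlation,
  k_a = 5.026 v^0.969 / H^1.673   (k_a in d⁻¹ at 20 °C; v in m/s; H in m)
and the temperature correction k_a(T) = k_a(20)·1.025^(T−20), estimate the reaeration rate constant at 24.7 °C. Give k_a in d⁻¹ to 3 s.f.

k_a(20) = 5.026 × 1.59^0.969 / 3.38^1.673 = 5.026 × 1.567 / 7.671 = 1.027 d⁻¹.
k_a(24.7) = 1.027 × 1.025^(24.7−20) = 1.027 × 1.123 = 1.153 d⁻¹.

k_a ≈ 1.15 d⁻¹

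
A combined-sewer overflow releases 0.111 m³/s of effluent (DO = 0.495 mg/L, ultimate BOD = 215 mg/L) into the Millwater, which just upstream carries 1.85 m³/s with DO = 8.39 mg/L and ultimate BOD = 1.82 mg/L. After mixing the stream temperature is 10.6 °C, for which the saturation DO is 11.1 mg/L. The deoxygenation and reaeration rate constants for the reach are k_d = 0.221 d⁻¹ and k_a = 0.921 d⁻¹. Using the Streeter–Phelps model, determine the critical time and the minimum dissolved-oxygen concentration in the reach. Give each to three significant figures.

Mixed DO = (1.85×8.39 + 0.111×0.495)/(1.85+0.111) = 15.58/1.961 = 7.943 mg/L.
Mixed L₀ = (1.85×1.82 + 0.111×215)/(1.961) = 27.23/1.961 = 13.89 mg/L.
Initial deficit D₀ = C_s − DO₀ = 11.1 − 7.943 = 3.157 mg/L.
t_c = (1/0.7000) ln[(0.921/0.221)(1 − 3.157×0.7000/(0.221×13.89))] = 1.429 × ln(1.167) = 0.2202 d.
D_c = (0.221/0.921) × 13.89 × e^(−0.221×0.2202) = 0.2400 × 13.89 × 0.9525 = 3.174 mg/L.
Minimum DO = 11.1 − 3.174 = 7.926 mg/L.

t_c ≈ 0.220 d; minimum DO ≈ 7.93 mg/L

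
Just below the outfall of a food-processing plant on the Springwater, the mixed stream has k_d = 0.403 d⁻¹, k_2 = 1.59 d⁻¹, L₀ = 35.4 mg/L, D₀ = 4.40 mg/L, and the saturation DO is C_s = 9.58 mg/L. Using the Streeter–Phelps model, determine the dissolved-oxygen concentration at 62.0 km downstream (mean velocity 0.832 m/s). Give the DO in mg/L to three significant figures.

DO ≈ 3.02 mg/L

Travel time t = x/v = 62.0 km / (0.832 m/s) = 62000 m / 0.832 m/s = 74520 s = 0.8625 d.
k_d L₀/(k_2−k_d) = 0.403×35.4/(1.59−0.403) = 14.27/1.187 = 12.02 mg/L.
e^(−k_d t) = e^(−0.403×0.8625) = 0.7064; e^(−k_2 t) = e^(−1.59×0.8625) = 0.2538.
D = 12.02 × (0.7064 − 0.2538) + 4.40 × 0.2538 = 5.440 + 1.117 = 6.557 mg/L.
DO = C_s − D = 9.58 − 6.557 = 3.023 mg/L.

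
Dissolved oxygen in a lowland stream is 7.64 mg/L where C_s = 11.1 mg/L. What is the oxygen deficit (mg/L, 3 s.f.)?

D ≈ 3.46 mg/L

D = C_s − C = 11.1 − 7.64 = 3.46 mg/L.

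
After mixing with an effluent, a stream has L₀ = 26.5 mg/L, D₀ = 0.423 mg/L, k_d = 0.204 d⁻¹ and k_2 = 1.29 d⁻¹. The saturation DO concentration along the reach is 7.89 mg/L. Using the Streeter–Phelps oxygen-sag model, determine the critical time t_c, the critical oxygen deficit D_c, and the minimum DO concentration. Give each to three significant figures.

t_c = [1/(k_2−k_d)] ln[(k_2/k_d)(1 − D₀(k_2−k_d)/(k_d L₀))]
= [1/(1.29−0.204)] ln[(1.29/0.204)(1 − 0.423×1.086/(0.204×26.5))]
= (1/1.086) ln[6.324 × 0.9150] = 0.9208 × ln(5.786) = 0.9208 × 1.755 = 1.616 d.
L(t_c) = L₀ e^(−k_d t_c) = 26.5 × 0.7191 = 19.06 mg/L, and at the critical point k_2 D_c = k_d L, so D_c = (0.204/1.29) × 19.06 = 3.014 mg/L.
Minimum DO = C_s − D_c = 7.89 − 3.014 = 4.876 mg/L.

t_c ≈ 1.62 d; D_c ≈ 3.01 mg/L; min DO ≈ 4.88 mg/L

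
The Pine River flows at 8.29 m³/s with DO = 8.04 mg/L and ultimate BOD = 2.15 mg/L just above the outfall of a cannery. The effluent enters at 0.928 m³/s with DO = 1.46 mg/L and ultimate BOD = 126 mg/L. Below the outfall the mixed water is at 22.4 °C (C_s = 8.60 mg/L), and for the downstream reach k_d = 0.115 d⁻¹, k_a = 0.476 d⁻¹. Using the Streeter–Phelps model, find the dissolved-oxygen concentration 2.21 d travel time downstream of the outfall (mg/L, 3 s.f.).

Mixed DO = (8.29×8.04 + 0.928×1.46)/(8.29+0.928) = 68.01/9.218 = 7.378 mg/L.
Mixed L₀ = (8.29×2.15 + 0.928×126)/(9.218) = 134.8/9.218 = 14.62 mg/L.
Initial deficit D₀ = C_s − DO₀ = 8.60 − 7.378 = 1.222 mg/L.
D(2.21) = [0.115×14.62/(0.476−0.115)](e^(−0.115×2.21) − e^(−0.476×2.21)) + 1.222 e^(−0.476×2.21)
= 4.657 × (0.7756 − 0.3493) + 1.222 × 0.3493 = 2.412 mg/L.
DO = 8.60 − 2.412 = 6.188 mg/L.

DO ≈ 6.19 mg/L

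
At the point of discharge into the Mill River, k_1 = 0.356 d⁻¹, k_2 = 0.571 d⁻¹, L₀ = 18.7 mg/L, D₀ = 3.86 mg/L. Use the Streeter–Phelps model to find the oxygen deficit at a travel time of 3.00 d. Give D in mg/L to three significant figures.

D ≈ 5.75 mg/L

k_1 L₀/(k_2−k_1) = 0.356×18.7/(0.571−0.356) = 6.657/0.2150 = 30.96 mg/L.
e^(−k_1 t) = e^(−0.356×3.000) = 0.3437; e^(−k_2 t) = e^(−0.571×3.000) = 0.1803.
D = 30.96 × (0.3437 − 0.1803) + 3.86 × 0.1803 = 5.059 + 0.6961 = 5.755 mg/L.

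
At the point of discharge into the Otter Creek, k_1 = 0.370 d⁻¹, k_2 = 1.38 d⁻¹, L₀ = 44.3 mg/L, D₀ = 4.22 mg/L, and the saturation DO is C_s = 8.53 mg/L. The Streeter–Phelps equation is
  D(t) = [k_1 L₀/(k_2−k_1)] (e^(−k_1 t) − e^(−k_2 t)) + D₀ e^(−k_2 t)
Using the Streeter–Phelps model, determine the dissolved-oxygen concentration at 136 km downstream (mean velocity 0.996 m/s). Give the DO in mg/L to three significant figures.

Travel time t = x/v = 136 km / (0.996 m/s) = 136000 m / 0.996 m/s = 136500 s = 1.580 d.
k_1 L₀/(k_2−k_1) = 0.370×44.3/(1.38−0.370) = 16.39/1.010 = 16.23 mg/L.
e^(−k_1 t) = e^(−0.370×1.580) = 0.5572; e^(−k_2 t) = e^(−1.38×1.580) = 0.1129.
D = 16.23 × (0.5572 − 0.1129) + 4.22 × 0.1129 = 7.211 + 0.4766 = 7.687 mg/L.
DO = C_s − D = 8.53 − 7.687 = 0.8428 mg/L.

DO ≈ 0.843 mg/L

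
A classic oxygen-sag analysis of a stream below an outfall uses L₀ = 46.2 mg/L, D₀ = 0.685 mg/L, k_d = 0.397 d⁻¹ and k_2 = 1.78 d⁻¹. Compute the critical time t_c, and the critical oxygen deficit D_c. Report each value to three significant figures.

With k_2/k_d = 4.484 and 1 − D₀(k_2−k_d)/(k_d L₀) = 0.9483,
t_c = ln(4.484 × 0.9483) / (1.78 − 0.397) = ln(4.252) / 1.383 = 1.447/1.383 = 1.047 d.
D_c = (k_d/k_2) L₀ e^(−k_d t_c) = (0.397/1.78) × 46.2 × e^(−0.397×1.047) = 0.2230 × 46.2 × 0.6600 = 6.801 mg/L.

t_c ≈ 1.05 d; D_c ≈ 6.80 mg/L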